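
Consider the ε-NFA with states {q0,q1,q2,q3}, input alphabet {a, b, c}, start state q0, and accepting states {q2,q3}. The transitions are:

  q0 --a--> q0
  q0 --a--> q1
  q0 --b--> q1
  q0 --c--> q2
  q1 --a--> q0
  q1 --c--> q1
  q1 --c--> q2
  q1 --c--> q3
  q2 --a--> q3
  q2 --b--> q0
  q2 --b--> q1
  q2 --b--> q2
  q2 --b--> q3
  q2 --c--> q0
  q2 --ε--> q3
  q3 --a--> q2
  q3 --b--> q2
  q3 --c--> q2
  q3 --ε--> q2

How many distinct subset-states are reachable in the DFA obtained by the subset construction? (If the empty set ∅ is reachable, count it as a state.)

Start state of the DFA: {q0} (ε-closure of the NFA start).
{q0} --a--> {q0,q1}  [new]
{q0} --b--> {q1}  [new]
{q0} --c--> {q2,q3}  [new]
{q0,q1} --a--> {q0,q1}  [seen]
{q0,q1} --b--> {q1}  [seen]
{q0,q1} --c--> {q1,q2,q3}  [new]
{q1} --a--> {q0}  [seen]
{q1} --b--> ∅  [new]
{q1} --c--> {q1,q2,q3}  [seen]
{q2,q3} --a--> {q2,q3}  [seen]
{q2,q3} --b--> {q0,q1,q2,q3}  [new]
{q2,q3} --c--> {q0,q2,q3}  [new]
{q1,q2,q3} --a--> {q0,q2,q3}  [seen]
{q1,q2,q3} --b--> {q0,q1,q2,q3}  [seen]
{q1,q2,q3} --c--> {q0,q1,q2,q3}  [seen]
∅ --a--> ∅  [seen]
∅ --b--> ∅  [seen]
∅ --c--> ∅  [seen]
{q0,q1,q2,q3} --a--> {q0,q1,q2,q3}  [seen]
{q0,q1,q2,q3} --b--> {q0,q1,q2,q3}  [seen]
{q0,q1,q2,q3} --c--> {q0,q1,q2,q3}  [seen]
{q0,q2,q3} --a--> {q0,q1,q2,q3}  [seen]
{q0,q2,q3} --b--> {q0,q1,q2,q3}  [seen]
{q0,q2,q3} --c--> {q0,q2,q3}  [seen]
Reachable DFA states: {q0}, {q0,q1}, {q1}, {q2,q3}, {q1,q2,q3}, ∅, {q0,q1,q2,q3}, {q0,q2,q3}.

8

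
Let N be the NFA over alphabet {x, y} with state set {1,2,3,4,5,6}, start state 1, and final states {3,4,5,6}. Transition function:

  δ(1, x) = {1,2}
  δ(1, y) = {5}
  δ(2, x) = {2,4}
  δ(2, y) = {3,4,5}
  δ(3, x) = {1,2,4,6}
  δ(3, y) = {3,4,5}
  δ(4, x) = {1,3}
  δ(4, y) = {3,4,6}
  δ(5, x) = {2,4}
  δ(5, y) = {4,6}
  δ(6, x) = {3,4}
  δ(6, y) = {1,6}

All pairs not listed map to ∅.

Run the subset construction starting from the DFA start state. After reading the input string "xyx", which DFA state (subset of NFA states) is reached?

Start: {1}.
δ(1,x) = {1,2}.
Union: {1,2}.
After x: {1,2}.
δ(1,y) = {5}; δ(2,y) = {3,4,5}.
Union: {3,4,5}.
After y: {3,4,5}.
δ(3,x) = {1,2,4,6}; δ(4,x) = {1,3}; δ(5,x) = {2,4}.
Union: {1,2,3,4,6}.
After x: {1,2,3,4,6}.

{1,2,3,4,6}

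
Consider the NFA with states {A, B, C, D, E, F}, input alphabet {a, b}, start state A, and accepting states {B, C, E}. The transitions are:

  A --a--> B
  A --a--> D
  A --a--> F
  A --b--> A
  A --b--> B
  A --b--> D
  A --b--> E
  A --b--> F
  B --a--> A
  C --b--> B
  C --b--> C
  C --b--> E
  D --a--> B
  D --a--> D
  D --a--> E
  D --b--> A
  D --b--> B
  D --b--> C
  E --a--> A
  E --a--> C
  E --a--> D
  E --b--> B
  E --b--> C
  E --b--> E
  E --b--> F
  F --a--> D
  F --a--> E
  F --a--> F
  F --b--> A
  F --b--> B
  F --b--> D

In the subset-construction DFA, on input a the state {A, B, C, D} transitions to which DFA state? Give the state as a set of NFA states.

{A, B, D, E, F}

δ(A,a) = {B, D, F}; δ(B,a) = {A}; δ(C,a) = ∅; δ(D,a) = {B, D, E}.
Union: {A, B, D, E, F}.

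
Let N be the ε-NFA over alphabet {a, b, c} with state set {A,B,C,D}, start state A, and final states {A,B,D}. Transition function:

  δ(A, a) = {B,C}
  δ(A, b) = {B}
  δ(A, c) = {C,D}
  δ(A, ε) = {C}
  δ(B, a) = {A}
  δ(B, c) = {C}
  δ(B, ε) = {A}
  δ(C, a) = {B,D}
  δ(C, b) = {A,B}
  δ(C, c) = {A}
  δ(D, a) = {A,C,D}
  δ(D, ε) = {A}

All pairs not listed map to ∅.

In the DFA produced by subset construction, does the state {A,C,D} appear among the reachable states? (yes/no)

Start state of the DFA: {A,C} (ε-closure of the NFA start).
{A,C} --a--> {A,B,C,D}  [new]
{A,C} --b--> {A,B,C}  [new]
{A,C} --c--> {A,C,D}  [new]
{A,B,C,D} --a--> {A,B,C,D}  [seen]
{A,B,C,D} --b--> {A,B,C}  [seen]
{A,B,C,D} --c--> {A,C,D}  [seen]
{A,B,C} --a--> {A,B,C,D}  [seen]
{A,B,C} --b--> {A,B,C}  [seen]
{A,B,C} --c--> {A,C,D}  [seen]
{A,C,D} --a--> {A,B,C,D}  [seen]
{A,C,D} --b--> {A,B,C}  [seen]
{A,C,D} --c--> {A,C,D}  [seen]
Reachable DFA states: {A,C}, {A,B,C,D}, {A,B,C}, {A,C,D}.
{A,C,D} is among them.

yes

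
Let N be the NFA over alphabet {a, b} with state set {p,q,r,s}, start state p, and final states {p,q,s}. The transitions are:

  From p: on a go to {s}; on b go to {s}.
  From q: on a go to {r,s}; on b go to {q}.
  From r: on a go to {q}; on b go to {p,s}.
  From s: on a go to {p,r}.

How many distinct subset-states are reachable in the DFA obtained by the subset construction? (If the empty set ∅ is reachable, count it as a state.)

Start state of the DFA: {p}.
{p} --a--> {s}  [new]
{p} --b--> {s}  [seen]
{s} --a--> {p,r}  [new]
{s} --b--> ∅  [new]
{p,r} --a--> {q,s}  [new]
{p,r} --b--> {p,s}  [new]
∅ --a--> ∅  [seen]
∅ --b--> ∅  [seen]
{q,s} --a--> {p,r,s}  [new]
{q,s} --b--> {q}  [new]
{p,s} --a--> {p,r,s}  [seen]
{p,s} --b--> {s}  [seen]
{p,r,s} --a--> {p,q,r,s}  [new]
{p,r,s} --b--> {p,s}  [seen]
{q} --a--> {r,s}  [new]
{q} --b--> {q}  [seen]
{p,q,r,s} --a--> {p,q,r,s}  [seen]
{p,q,r,s} --b--> {p,q,s}  [new]
{r,s} --a--> {p,q,r}  [new]
{r,s} --b--> {p,s}  [seen]
{p,q,s} --a--> {p,r,s}  [seen]
{p,q,s} --b--> {q,s}  [seen]
{p,q,r} --a--> {q,r,s}  [new]
{p,q,r} --b--> {p,q,s}  [seen]
{q,r,s} --a--> {p,q,r,s}  [seen]
{q,r,s} --b--> {p,q,s}  [seen]
Reachable DFA states: {p}, {s}, {p,r}, ∅, {q,s}, {p,s}, {p,r,s}, {q}, {p,q,r,s}, {r,s}, {p,q,s}, {p,q,r}, {q,r,s}.

13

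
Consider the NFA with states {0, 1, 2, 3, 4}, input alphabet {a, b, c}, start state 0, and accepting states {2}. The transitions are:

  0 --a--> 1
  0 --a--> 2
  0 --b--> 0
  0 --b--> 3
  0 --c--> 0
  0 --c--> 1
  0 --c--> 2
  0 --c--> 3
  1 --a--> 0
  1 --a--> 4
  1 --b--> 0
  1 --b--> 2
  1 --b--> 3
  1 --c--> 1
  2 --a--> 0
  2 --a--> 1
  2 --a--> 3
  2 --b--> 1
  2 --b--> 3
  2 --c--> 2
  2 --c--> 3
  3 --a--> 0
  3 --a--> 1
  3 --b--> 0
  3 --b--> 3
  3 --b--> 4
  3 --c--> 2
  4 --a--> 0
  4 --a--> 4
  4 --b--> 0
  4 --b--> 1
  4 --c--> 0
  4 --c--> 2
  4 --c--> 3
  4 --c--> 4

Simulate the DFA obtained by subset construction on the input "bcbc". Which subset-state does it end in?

{0, 1, 2, 3, 4}

Start: {0}.
δ(0,b) = {0, 3}.
Union: {0, 3}.
After b: {0, 3}.
δ(0,c) = {0, 1, 2, 3}; δ(3,c) = {2}.
Union: {0, 1, 2, 3}.
After c: {0, 1, 2, 3}.
δ(0,b) = {0, 3}; δ(1,b) = {0, 2, 3}; δ(2,b) = {1, 3}; δ(3,b) = {0, 3, 4}.
Union: {0, 1, 2, 3, 4}.
After b: {0, 1, 2, 3, 4}.
δ(0,c) = {0, 1, 2, 3}; δ(1,c) = {1}; δ(2,c) = {2, 3}; δ(3,c) = {2}; δ(4,c) = {0, 2, 3, 4}.
Union: {0, 1, 2, 3, 4}.
After c: {0, 1, 2, 3, 4}.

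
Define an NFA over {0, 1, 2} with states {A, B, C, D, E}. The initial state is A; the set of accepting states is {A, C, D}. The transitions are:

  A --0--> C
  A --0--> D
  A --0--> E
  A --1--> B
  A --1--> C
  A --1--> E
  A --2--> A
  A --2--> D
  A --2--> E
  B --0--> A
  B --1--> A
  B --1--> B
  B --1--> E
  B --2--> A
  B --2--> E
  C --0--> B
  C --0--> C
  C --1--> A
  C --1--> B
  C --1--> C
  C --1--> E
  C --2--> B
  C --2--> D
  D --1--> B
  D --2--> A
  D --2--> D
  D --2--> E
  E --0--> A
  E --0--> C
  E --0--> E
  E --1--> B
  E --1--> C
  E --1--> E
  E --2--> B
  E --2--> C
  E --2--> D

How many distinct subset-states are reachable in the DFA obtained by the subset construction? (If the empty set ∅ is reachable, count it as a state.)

Start state of the DFA: {A}.
{A} --0--> {C, D, E}  [new]
{A} --1--> {B, C, E}  [new]
{A} --2--> {A, D, E}  [new]
{C, D, E} --0--> {A, B, C, E}  [new]
{C, D, E} --1--> {A, B, C, E}  [seen]
{C, D, E} --2--> {A, B, C, D, E}  [new]
{B, C, E} --0--> {A, B, C, E}  [seen]
{B, C, E} --1--> {A, B, C, E}  [seen]
{B, C, E} --2--> {A, B, C, D, E}  [seen]
{A, D, E} --0--> {A, C, D, E}  [new]
{A, D, E} --1--> {B, C, E}  [seen]
{A, D, E} --2--> {A, B, C, D, E}  [seen]
{A, B, C, E} --0--> {A, B, C, D, E}  [seen]
{A, B, C, E} --1--> {A, B, C, E}  [seen]
{A, B, C, E} --2--> {A, B, C, D, E}  [seen]
{A, B, C, D, E} --0--> {A, B, C, D, E}  [seen]
{A, B, C, D, E} --1--> {A, B, C, E}  [seen]
{A, B, C, D, E} --2--> {A, B, C, D, E}  [seen]
{A, C, D, E} --0--> {A, B, C, D, E}  [seen]
{A, C, D, E} --1--> {A, B, C, E}  [seen]
{A, C, D, E} --2--> {A, B, C, D, E}  [seen]
Reachable DFA states: {A}, {C, D, E}, {B, C, E}, {A, D, E}, {A, B, C, E}, {A, B, C, D, E}, {A, C, D, E}.

7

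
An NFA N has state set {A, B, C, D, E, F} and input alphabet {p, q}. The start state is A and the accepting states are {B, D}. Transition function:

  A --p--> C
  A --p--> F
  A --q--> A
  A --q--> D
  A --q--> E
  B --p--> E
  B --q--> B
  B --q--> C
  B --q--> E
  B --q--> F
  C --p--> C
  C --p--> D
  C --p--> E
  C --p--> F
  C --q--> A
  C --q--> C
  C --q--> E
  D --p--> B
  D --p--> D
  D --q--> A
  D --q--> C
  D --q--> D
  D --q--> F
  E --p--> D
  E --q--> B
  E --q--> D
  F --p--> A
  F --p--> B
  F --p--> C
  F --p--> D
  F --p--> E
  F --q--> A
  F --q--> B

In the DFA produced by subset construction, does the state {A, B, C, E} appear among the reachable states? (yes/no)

yes

Start state of the DFA: {A}.
{A} --p--> {C, F}  [new]
{A} --q--> {A, D, E}  [new]
{C, F} --p--> {A, B, C, D, E, F}  [new]
{C, F} --q--> {A, B, C, E}  [new]
{A, D, E} --p--> {B, C, D, F}  [new]
{A, D, E} --q--> {A, B, C, D, E, F}  [seen]
{A, B, C, D, E, F} --p--> {A, B, C, D, E, F}  [seen]
{A, B, C, D, E, F} --q--> {A, B, C, D, E, F}  [seen]
{A, B, C, E} --p--> {C, D, E, F}  [new]
{A, B, C, E} --q--> {A, B, C, D, E, F}  [seen]
{B, C, D, F} --p--> {A, B, C, D, E, F}  [seen]
{B, C, D, F} --q--> {A, B, C, D, E, F}  [seen]
{C, D, E, F} --p--> {A, B, C, D, E, F}  [seen]
{C, D, E, F} --q--> {A, B, C, D, E, F}  [seen]
Reachable DFA states: {A}, {C, F}, {A, D, E}, {A, B, C, D, E, F}, {A, B, C, E}, {B, C, D, F}, {C, D, E, F}.
{A, B, C, E} is among them.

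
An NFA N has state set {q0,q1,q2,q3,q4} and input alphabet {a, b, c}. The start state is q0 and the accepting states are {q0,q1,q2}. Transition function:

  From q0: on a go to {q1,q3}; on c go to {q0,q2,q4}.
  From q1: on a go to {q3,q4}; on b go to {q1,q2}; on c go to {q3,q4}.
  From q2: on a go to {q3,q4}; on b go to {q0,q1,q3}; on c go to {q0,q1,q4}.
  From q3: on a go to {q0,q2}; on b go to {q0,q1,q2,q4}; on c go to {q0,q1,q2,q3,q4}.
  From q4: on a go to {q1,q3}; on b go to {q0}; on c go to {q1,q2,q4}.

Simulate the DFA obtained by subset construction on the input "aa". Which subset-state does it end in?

Start: {q0}.
δ(q0,a) = {q1,q3}.
Union: {q1,q3}.
After a: {q1,q3}.
δ(q1,a) = {q3,q4}; δ(q3,a) = {q0,q2}.
Union: {q0,q2,q3,q4}.
After a: {q0,q2,q3,q4}.

{q0,q2,q3,q4}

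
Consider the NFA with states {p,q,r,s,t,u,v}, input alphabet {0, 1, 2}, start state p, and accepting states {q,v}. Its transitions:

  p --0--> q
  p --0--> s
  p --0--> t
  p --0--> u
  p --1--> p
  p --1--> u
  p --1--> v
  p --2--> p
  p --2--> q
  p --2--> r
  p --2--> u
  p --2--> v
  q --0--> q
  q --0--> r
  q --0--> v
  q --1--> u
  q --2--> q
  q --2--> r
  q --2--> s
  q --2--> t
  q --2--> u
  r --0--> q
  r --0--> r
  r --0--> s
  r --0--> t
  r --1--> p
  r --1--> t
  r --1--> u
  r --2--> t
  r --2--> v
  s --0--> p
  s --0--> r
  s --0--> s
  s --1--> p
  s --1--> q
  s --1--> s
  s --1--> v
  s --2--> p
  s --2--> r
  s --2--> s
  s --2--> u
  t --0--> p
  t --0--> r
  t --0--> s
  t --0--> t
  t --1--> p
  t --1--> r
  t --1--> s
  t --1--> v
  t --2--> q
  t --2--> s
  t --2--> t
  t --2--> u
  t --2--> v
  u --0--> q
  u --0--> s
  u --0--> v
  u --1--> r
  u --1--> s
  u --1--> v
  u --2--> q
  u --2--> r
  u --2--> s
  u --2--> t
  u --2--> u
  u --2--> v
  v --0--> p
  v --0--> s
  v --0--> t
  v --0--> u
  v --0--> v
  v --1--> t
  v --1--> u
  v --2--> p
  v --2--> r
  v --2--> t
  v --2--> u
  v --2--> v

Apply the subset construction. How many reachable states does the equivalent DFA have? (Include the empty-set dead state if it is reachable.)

9

Start state of the DFA: {p}.
{p} --0--> {q,s,t,u}  [new]
{p} --1--> {p,u,v}  [new]
{p} --2--> {p,q,r,u,v}  [new]
{q,s,t,u} --0--> {p,q,r,s,t,v}  [new]
{q,s,t,u} --1--> {p,q,r,s,u,v}  [new]
{q,s,t,u} --2--> {p,q,r,s,t,u,v}  [new]
{p,u,v} --0--> {p,q,s,t,u,v}  [new]
{p,u,v} --1--> {p,r,s,t,u,v}  [new]
{p,u,v} --2--> {p,q,r,s,t,u,v}  [seen]
{p,q,r,u,v} --0--> {p,q,r,s,t,u,v}  [seen]
{p,q,r,u,v} --1--> {p,r,s,t,u,v}  [seen]
{p,q,r,u,v} --2--> {p,q,r,s,t,u,v}  [seen]
{p,q,r,s,t,v} --0--> {p,q,r,s,t,u,v}  [seen]
{p,q,r,s,t,v} --1--> {p,q,r,s,t,u,v}  [seen]
{p,q,r,s,t,v} --2--> {p,q,r,s,t,u,v}  [seen]
{p,q,r,s,u,v} --0--> {p,q,r,s,t,u,v}  [seen]
{p,q,r,s,u,v} --1--> {p,q,r,s,t,u,v}  [seen]
{p,q,r,s,u,v} --2--> {p,q,r,s,t,u,v}  [seen]
{p,q,r,s,t,u,v} --0--> {p,q,r,s,t,u,v}  [seen]
{p,q,r,s,t,u,v} --1--> {p,q,r,s,t,u,v}  [seen]
{p,q,r,s,t,u,v} --2--> {p,q,r,s,t,u,v}  [seen]
{p,q,s,t,u,v} --0--> {p,q,r,s,t,u,v}  [seen]
{p,q,s,t,u,v} --1--> {p,q,r,s,t,u,v}  [seen]
{p,q,s,t,u,v} --2--> {p,q,r,s,t,u,v}  [seen]
{p,r,s,t,u,v} --0--> {p,q,r,s,t,u,v}  [seen]
{p,r,s,t,u,v} --1--> {p,q,r,s,t,u,v}  [seen]
{p,r,s,t,u,v} --2--> {p,q,r,s,t,u,v}  [seen]
Reachable DFA states: {p}, {q,s,t,u}, {p,u,v}, {p,q,r,u,v}, {p,q,r,s,t,v}, {p,q,r,s,u,v}, {p,q,r,s,t,u,v}, {p,q,s,t,u,v}, {p,r,s,t,u,v}.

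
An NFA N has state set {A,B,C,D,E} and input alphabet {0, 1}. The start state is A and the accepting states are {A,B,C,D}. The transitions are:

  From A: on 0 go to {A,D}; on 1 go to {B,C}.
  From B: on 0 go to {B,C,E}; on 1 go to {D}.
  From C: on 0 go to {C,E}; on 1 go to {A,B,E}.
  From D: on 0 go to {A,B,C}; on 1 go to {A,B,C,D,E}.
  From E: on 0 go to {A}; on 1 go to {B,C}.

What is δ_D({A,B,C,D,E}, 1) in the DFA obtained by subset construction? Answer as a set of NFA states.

δ(A,1) = {B,C}; δ(B,1) = {D}; δ(C,1) = {A,B,E}; δ(D,1) = {A,B,C,D,E}; δ(E,1) = {B,C}.
Union: {A,B,C,D,E}.

{A,B,C,D,E}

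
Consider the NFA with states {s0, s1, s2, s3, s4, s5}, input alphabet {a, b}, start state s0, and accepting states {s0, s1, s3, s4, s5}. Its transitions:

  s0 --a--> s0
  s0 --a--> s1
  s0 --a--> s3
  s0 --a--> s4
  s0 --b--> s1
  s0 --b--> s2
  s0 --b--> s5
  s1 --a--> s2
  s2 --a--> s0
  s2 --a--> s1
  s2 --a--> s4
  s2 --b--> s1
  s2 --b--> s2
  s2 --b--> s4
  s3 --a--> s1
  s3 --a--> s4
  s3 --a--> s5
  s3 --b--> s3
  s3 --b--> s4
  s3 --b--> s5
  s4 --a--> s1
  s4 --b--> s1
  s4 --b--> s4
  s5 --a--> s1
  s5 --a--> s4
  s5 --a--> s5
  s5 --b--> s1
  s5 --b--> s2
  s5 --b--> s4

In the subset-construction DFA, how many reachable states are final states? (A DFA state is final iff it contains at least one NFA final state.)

10

Start state of the DFA: {s0}.
{s0} --a--> {s0, s1, s3, s4}  [new]
{s0} --b--> {s1, s2, s5}  [new]
{s0, s1, s3, s4} --a--> {s0, s1, s2, s3, s4, s5}  [new]
{s0, s1, s3, s4} --b--> {s1, s2, s3, s4, s5}  [new]
{s1, s2, s5} --a--> {s0, s1, s2, s4, s5}  [new]
{s1, s2, s5} --b--> {s1, s2, s4}  [new]
{s0, s1, s2, s3, s4, s5} --a--> {s0, s1, s2, s3, s4, s5}  [seen]
{s0, s1, s2, s3, s4, s5} --b--> {s1, s2, s3, s4, s5}  [seen]
{s1, s2, s3, s4, s5} --a--> {s0, s1, s2, s4, s5}  [seen]
{s1, s2, s3, s4, s5} --b--> {s1, s2, s3, s4, s5}  [seen]
{s0, s1, s2, s4, s5} --a--> {s0, s1, s2, s3, s4, s5}  [seen]
{s0, s1, s2, s4, s5} --b--> {s1, s2, s4, s5}  [new]
{s1, s2, s4} --a--> {s0, s1, s2, s4}  [new]
{s1, s2, s4} --b--> {s1, s2, s4}  [seen]
{s1, s2, s4, s5} --a--> {s0, s1, s2, s4, s5}  [seen]
{s1, s2, s4, s5} --b--> {s1, s2, s4}  [seen]
{s0, s1, s2, s4} --a--> {s0, s1, s2, s3, s4}  [new]
{s0, s1, s2, s4} --b--> {s1, s2, s4, s5}  [seen]
{s0, s1, s2, s3, s4} --a--> {s0, s1, s2, s3, s4, s5}  [seen]
{s0, s1, s2, s3, s4} --b--> {s1, s2, s3, s4, s5}  [seen]
Reachable DFA states: {s0}, {s0, s1, s3, s4}, {s1, s2, s5}, {s0, s1, s2, s3, s4, s5}, {s1, s2, s3, s4, s5}, {s0, s1, s2, s4, s5}, {s1, s2, s4}, {s1, s2, s4, s5}, {s0, s1, s2, s4}, {s0, s1, s2, s3, s4}.
Accepting DFA states (contain an NFA accepting state): {s0}, {s0, s1, s3, s4}, {s1, s2, s5}, {s0, s1, s2, s3, s4, s5}, {s1, s2, s3, s4, s5}, {s0, s1, s2, s4, s5}, {s1, s2, s4}, {s1, s2, s4, s5}, {s0, s1, s2, s4}, {s0, s1, s2, s3, s4}.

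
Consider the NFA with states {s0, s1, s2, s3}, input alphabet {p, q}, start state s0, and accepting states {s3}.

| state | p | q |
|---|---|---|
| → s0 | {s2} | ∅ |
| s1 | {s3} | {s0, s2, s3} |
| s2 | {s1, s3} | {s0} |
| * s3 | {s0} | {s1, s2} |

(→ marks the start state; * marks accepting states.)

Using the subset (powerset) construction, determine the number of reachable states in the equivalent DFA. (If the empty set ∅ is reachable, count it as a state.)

12

Start state of the DFA: {s0}.
{s0} --p--> {s2}  [new]
{s0} --q--> ∅  [new]
{s2} --p--> {s1, s3}  [new]
{s2} --q--> {s0}  [seen]
∅ --p--> ∅  [seen]
∅ --q--> ∅  [seen]
{s1, s3} --p--> {s0, s3}  [new]
{s1, s3} --q--> {s0, s1, s2, s3}  [new]
{s0, s3} --p--> {s0, s2}  [new]
{s0, s3} --q--> {s1, s2}  [new]
{s0, s1, s2, s3} --p--> {s0, s1, s2, s3}  [seen]
{s0, s1, s2, s3} --q--> {s0, s1, s2, s3}  [seen]
{s0, s2} --p--> {s1, s2, s3}  [new]
{s0, s2} --q--> {s0}  [seen]
{s1, s2} --p--> {s1, s3}  [seen]
{s1, s2} --q--> {s0, s2, s3}  [new]
{s1, s2, s3} --p--> {s0, s1, s3}  [new]
{s1, s2, s3} --q--> {s0, s1, s2, s3}  [seen]
{s0, s2, s3} --p--> {s0, s1, s2, s3}  [seen]
{s0, s2, s3} --q--> {s0, s1, s2}  [new]
{s0, s1, s3} --p--> {s0, s2, s3}  [seen]
{s0, s1, s3} --q--> {s0, s1, s2, s3}  [seen]
{s0, s1, s2} --p--> {s1, s2, s3}  [seen]
{s0, s1, s2} --q--> {s0, s2, s3}  [seen]
Reachable DFA states: {s0}, {s2}, ∅, {s1, s3}, {s0, s3}, {s0, s1, s2, s3}, {s0, s2}, {s1, s2}, {s1, s2, s3}, {s0, s2, s3}, {s0, s1, s3}, {s0, s1, s2}.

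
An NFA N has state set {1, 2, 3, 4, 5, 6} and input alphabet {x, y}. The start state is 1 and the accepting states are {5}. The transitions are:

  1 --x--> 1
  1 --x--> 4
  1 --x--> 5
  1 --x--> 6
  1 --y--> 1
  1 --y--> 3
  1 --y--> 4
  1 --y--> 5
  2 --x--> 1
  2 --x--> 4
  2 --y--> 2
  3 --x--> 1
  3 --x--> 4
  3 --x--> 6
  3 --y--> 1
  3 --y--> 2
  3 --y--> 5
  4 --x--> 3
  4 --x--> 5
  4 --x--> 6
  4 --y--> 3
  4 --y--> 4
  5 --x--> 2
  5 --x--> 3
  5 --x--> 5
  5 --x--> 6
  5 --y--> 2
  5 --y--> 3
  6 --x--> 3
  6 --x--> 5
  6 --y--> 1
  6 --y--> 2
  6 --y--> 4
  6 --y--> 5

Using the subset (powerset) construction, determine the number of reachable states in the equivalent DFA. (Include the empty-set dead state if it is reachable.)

5

Start state of the DFA: {1}.
{1} --x--> {1, 4, 5, 6}  [new]
{1} --y--> {1, 3, 4, 5}  [new]
{1, 4, 5, 6} --x--> {1, 2, 3, 4, 5, 6}  [new]
{1, 4, 5, 6} --y--> {1, 2, 3, 4, 5}  [new]
{1, 3, 4, 5} --x--> {1, 2, 3, 4, 5, 6}  [seen]
{1, 3, 4, 5} --y--> {1, 2, 3, 4, 5}  [seen]
{1, 2, 3, 4, 5, 6} --x--> {1, 2, 3, 4, 5, 6}  [seen]
{1, 2, 3, 4, 5, 6} --y--> {1, 2, 3, 4, 5}  [seen]
{1, 2, 3, 4, 5} --x--> {1, 2, 3, 4, 5, 6}  [seen]
{1, 2, 3, 4, 5} --y--> {1, 2, 3, 4, 5}  [seen]
Reachable DFA states: {1}, {1, 4, 5, 6}, {1, 3, 4, 5}, {1, 2, 3, 4, 5, 6}, {1, 2, 3, 4, 5}.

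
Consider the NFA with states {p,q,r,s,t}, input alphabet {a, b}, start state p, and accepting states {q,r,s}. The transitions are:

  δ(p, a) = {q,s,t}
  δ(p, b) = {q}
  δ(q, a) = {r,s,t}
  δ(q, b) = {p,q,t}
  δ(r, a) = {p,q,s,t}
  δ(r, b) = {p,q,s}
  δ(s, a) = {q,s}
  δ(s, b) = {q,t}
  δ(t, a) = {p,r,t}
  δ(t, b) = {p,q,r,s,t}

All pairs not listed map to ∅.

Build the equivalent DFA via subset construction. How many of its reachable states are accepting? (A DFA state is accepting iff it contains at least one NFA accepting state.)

Start state of the DFA: {p}.
{p} --a--> {q,s,t}  [new]
{p} --b--> {q}  [new]
{q,s,t} --a--> {p,q,r,s,t}  [new]
{q,s,t} --b--> {p,q,r,s,t}  [seen]
{q} --a--> {r,s,t}  [new]
{q} --b--> {p,q,t}  [new]
{p,q,r,s,t} --a--> {p,q,r,s,t}  [seen]
{p,q,r,s,t} --b--> {p,q,r,s,t}  [seen]
{r,s,t} --a--> {p,q,r,s,t}  [seen]
{r,s,t} --b--> {p,q,r,s,t}  [seen]
{p,q,t} --a--> {p,q,r,s,t}  [seen]
{p,q,t} --b--> {p,q,r,s,t}  [seen]
Reachable DFA states: {p}, {q,s,t}, {q}, {p,q,r,s,t}, {r,s,t}, {p,q,t}.
Accepting DFA states (contain an NFA accepting state): {q,s,t}, {q}, {p,q,r,s,t}, {r,s,t}, {p,q,t}.

5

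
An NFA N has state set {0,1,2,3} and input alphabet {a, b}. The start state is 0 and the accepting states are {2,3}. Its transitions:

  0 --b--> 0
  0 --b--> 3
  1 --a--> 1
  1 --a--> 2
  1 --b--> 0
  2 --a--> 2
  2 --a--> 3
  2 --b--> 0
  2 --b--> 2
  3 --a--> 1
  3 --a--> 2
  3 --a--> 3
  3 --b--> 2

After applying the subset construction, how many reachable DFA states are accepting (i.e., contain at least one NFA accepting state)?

Start state of the DFA: {0}.
{0} --a--> ∅  [new]
{0} --b--> {0,3}  [new]
∅ --a--> ∅  [seen]
∅ --b--> ∅  [seen]
{0,3} --a--> {1,2,3}  [new]
{0,3} --b--> {0,2,3}  [new]
{1,2,3} --a--> {1,2,3}  [seen]
{1,2,3} --b--> {0,2}  [new]
{0,2,3} --a--> {1,2,3}  [seen]
{0,2,3} --b--> {0,2,3}  [seen]
{0,2} --a--> {2,3}  [new]
{0,2} --b--> {0,2,3}  [seen]
{2,3} --a--> {1,2,3}  [seen]
{2,3} --b--> {0,2}  [seen]
Reachable DFA states: {0}, ∅, {0,3}, {1,2,3}, {0,2,3}, {0,2}, {2,3}.
Accepting DFA states (contain an NFA accepting state): {0,3}, {1,2,3}, {0,2,3}, {0,2}, {2,3}.

5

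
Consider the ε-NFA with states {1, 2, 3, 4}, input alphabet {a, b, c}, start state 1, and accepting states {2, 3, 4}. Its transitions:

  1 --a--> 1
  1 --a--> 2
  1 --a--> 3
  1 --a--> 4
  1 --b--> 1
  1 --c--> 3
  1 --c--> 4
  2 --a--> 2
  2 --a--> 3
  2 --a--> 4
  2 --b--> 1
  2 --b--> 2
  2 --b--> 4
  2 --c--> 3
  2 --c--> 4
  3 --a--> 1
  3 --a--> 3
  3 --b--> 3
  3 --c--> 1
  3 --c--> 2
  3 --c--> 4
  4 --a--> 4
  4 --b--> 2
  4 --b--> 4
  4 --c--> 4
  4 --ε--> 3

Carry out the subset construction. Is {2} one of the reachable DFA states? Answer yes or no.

no

Start state of the DFA: {1} (ε-closure of the NFA start).
{1} --a--> {1, 2, 3, 4}  [new]
{1} --b--> {1}  [seen]
{1} --c--> {3, 4}  [new]
{1, 2, 3, 4} --a--> {1, 2, 3, 4}  [seen]
{1, 2, 3, 4} --b--> {1, 2, 3, 4}  [seen]
{1, 2, 3, 4} --c--> {1, 2, 3, 4}  [seen]
{3, 4} --a--> {1, 3, 4}  [new]
{3, 4} --b--> {2, 3, 4}  [new]
{3, 4} --c--> {1, 2, 3, 4}  [seen]
{1, 3, 4} --a--> {1, 2, 3, 4}  [seen]
{1, 3, 4} --b--> {1, 2, 3, 4}  [seen]
{1, 3, 4} --c--> {1, 2, 3, 4}  [seen]
{2, 3, 4} --a--> {1, 2, 3, 4}  [seen]
{2, 3, 4} --b--> {1, 2, 3, 4}  [seen]
{2, 3, 4} --c--> {1, 2, 3, 4}  [seen]
Reachable DFA states: {1}, {1, 2, 3, 4}, {3, 4}, {1, 3, 4}, {2, 3, 4}.
{2} is not among them.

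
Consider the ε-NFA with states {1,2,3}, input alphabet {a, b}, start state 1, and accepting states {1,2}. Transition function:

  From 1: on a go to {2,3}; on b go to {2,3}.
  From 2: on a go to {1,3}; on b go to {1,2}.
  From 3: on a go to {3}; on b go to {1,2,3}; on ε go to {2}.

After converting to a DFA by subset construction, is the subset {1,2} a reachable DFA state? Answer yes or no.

no

Start state of the DFA: {1} (ε-closure of the NFA start).
{1} --a--> {2,3}  [new]
{1} --b--> {2,3}  [seen]
{2,3} --a--> {1,2,3}  [new]
{2,3} --b--> {1,2,3}  [seen]
{1,2,3} --a--> {1,2,3}  [seen]
{1,2,3} --b--> {1,2,3}  [seen]
Reachable DFA states: {1}, {2,3}, {1,2,3}.
{1,2} is not among them.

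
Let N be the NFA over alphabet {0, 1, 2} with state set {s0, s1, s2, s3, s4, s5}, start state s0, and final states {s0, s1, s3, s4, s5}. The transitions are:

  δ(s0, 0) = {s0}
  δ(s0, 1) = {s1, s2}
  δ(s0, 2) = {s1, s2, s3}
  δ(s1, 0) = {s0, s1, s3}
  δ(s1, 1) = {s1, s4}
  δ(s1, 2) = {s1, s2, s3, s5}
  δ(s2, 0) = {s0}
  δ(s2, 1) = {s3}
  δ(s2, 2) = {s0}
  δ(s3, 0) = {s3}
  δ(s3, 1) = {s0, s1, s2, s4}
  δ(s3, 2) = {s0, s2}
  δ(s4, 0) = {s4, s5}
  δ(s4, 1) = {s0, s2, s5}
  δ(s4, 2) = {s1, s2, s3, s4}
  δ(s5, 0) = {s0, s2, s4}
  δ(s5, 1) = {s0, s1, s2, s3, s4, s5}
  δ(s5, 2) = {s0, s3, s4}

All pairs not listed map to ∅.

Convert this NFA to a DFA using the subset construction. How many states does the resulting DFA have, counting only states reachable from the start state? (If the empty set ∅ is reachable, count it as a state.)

11

Start state of the DFA: {s0}.
{s0} --0--> {s0}  [seen]
{s0} --1--> {s1, s2}  [new]
{s0} --2--> {s1, s2, s3}  [new]
{s1, s2} --0--> {s0, s1, s3}  [new]
{s1, s2} --1--> {s1, s3, s4}  [new]
{s1, s2} --2--> {s0, s1, s2, s3, s5}  [new]
{s1, s2, s3} --0--> {s0, s1, s3}  [seen]
{s1, s2, s3} --1--> {s0, s1, s2, s3, s4}  [new]
{s1, s2, s3} --2--> {s0, s1, s2, s3, s5}  [seen]
{s0, s1, s3} --0--> {s0, s1, s3}  [seen]
{s0, s1, s3} --1--> {s0, s1, s2, s4}  [new]
{s0, s1, s3} --2--> {s0, s1, s2, s3, s5}  [seen]
{s1, s3, s4} --0--> {s0, s1, s3, s4, s5}  [new]
{s1, s3, s4} --1--> {s0, s1, s2, s4, s5}  [new]
{s1, s3, s4} --2--> {s0, s1, s2, s3, s4, s5}  [new]
{s0, s1, s2, s3, s5} --0--> {s0, s1, s2, s3, s4}  [seen]
{s0, s1, s2, s3, s5} --1--> {s0, s1, s2, s3, s4, s5}  [seen]
{s0, s1, s2, s3, s5} --2--> {s0, s1, s2, s3, s4, s5}  [seen]
{s0, s1, s2, s3, s4} --0--> {s0, s1, s3, s4, s5}  [seen]
{s0, s1, s2, s3, s4} --1--> {s0, s1, s2, s3, s4, s5}  [seen]
{s0, s1, s2, s3, s4} --2--> {s0, s1, s2, s3, s4, s5}  [seen]
{s0, s1, s2, s4} --0--> {s0, s1, s3, s4, s5}  [seen]
{s0, s1, s2, s4} --1--> {s0, s1, s2, s3, s4, s5}  [seen]
{s0, s1, s2, s4} --2--> {s0, s1, s2, s3, s4, s5}  [seen]
{s0, s1, s3, s4, s5} --0--> {s0, s1, s2, s3, s4, s5}  [seen]
{s0, s1, s3, s4, s5} --1--> {s0, s1, s2, s3, s4, s5}  [seen]
{s0, s1, s3, s4, s5} --2--> {s0, s1, s2, s3, s4, s5}  [seen]
{s0, s1, s2, s4, s5} --0--> {s0, s1, s2, s3, s4, s5}  [seen]
{s0, s1, s2, s4, s5} --1--> {s0, s1, s2, s3, s4, s5}  [seen]
{s0, s1, s2, s4, s5} --2--> {s0, s1, s2, s3, s4, s5}  [seen]
{s0, s1, s2, s3, s4, s5} --0--> {s0, s1, s2, s3, s4, s5}  [seen]
{s0, s1, s2, s3, s4, s5} --1--> {s0, s1, s2, s3, s4, s5}  [seen]
{s0, s1, s2, s3, s4, s5} --2--> {s0, s1, s2, s3, s4, s5}  [seen]
Reachable DFA states: {s0}, {s1, s2}, {s1, s2, s3}, {s0, s1, s3}, {s1, s3, s4}, {s0, s1, s2, s3, s5}, {s0, s1, s2, s3, s4}, {s0, s1, s2, s4}, {s0, s1, s3, s4, s5}, {s0, s1, s2, s4, s5}, {s0, s1, s2, s3, s4, s5}.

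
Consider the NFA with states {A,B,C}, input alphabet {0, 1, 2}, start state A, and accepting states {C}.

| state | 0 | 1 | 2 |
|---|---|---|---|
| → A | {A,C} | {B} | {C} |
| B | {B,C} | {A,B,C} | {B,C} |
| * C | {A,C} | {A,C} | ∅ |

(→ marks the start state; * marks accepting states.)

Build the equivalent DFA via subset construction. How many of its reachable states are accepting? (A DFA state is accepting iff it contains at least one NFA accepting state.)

Start state of the DFA: {A}.
{A} --0--> {A,C}  [new]
{A} --1--> {B}  [new]
{A} --2--> {C}  [new]
{A,C} --0--> {A,C}  [seen]
{A,C} --1--> {A,B,C}  [new]
{A,C} --2--> {C}  [seen]
{B} --0--> {B,C}  [new]
{B} --1--> {A,B,C}  [seen]
{B} --2--> {B,C}  [seen]
{C} --0--> {A,C}  [seen]
{C} --1--> {A,C}  [seen]
{C} --2--> ∅  [new]
{A,B,C} --0--> {A,B,C}  [seen]
{A,B,C} --1--> {A,B,C}  [seen]
{A,B,C} --2--> {B,C}  [seen]
{B,C} --0--> {A,B,C}  [seen]
{B,C} --1--> {A,B,C}  [seen]
{B,C} --2--> {B,C}  [seen]
∅ --0--> ∅  [seen]
∅ --1--> ∅  [seen]
∅ --2--> ∅  [seen]
Reachable DFA states: {A}, {A,C}, {B}, {C}, {A,B,C}, {B,C}, ∅.
Accepting DFA states (contain an NFA accepting state): {A,C}, {C}, {A,B,C}, {B,C}.

4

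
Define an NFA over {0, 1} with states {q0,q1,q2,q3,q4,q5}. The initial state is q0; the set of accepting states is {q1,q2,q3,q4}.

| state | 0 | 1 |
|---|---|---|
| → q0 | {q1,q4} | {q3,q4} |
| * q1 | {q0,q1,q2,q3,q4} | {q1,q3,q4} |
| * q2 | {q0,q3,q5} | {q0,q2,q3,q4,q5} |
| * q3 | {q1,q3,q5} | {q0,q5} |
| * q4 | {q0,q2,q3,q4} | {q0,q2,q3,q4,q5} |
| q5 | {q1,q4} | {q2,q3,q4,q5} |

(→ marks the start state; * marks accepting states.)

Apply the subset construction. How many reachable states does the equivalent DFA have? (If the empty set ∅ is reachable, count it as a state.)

6

Start state of the DFA: {q0}.
{q0} --0--> {q1,q4}  [new]
{q0} --1--> {q3,q4}  [new]
{q1,q4} --0--> {q0,q1,q2,q3,q4}  [new]
{q1,q4} --1--> {q0,q1,q2,q3,q4,q5}  [new]
{q3,q4} --0--> {q0,q1,q2,q3,q4,q5}  [seen]
{q3,q4} --1--> {q0,q2,q3,q4,q5}  [new]
{q0,q1,q2,q3,q4} --0--> {q0,q1,q2,q3,q4,q5}  [seen]
{q0,q1,q2,q3,q4} --1--> {q0,q1,q2,q3,q4,q5}  [seen]
{q0,q1,q2,q3,q4,q5} --0--> {q0,q1,q2,q3,q4,q5}  [seen]
{q0,q1,q2,q3,q4,q5} --1--> {q0,q1,q2,q3,q4,q5}  [seen]
{q0,q2,q3,q4,q5} --0--> {q0,q1,q2,q3,q4,q5}  [seen]
{q0,q2,q3,q4,q5} --1--> {q0,q2,q3,q4,q5}  [seen]
Reachable DFA states: {q0}, {q1,q4}, {q3,q4}, {q0,q1,q2,q3,q4}, {q0,q1,q2,q3,q4,q5}, {q0,q2,q3,q4,q5}.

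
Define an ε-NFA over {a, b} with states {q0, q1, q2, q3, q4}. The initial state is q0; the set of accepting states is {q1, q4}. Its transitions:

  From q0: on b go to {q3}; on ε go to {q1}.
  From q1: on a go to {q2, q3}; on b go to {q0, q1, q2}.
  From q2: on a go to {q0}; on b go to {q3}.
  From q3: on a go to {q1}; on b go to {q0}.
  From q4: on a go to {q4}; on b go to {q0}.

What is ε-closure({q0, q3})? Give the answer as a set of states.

{q0, q1, q3}

Begin with {q0, q3}.
q0 →ε {q1}; add q1.
ε-closure = {q0, q1, q3}.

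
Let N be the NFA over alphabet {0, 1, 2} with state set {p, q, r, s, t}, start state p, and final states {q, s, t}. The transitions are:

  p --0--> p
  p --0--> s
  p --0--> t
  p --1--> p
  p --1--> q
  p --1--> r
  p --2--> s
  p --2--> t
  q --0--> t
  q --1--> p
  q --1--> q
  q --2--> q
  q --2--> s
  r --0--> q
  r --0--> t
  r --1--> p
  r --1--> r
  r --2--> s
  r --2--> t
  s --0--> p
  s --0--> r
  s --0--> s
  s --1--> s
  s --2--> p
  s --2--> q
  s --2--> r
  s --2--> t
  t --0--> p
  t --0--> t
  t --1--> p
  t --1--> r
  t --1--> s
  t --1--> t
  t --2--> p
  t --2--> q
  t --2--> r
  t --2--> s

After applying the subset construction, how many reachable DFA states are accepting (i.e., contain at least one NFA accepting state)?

7

Start state of the DFA: {p}.
{p} --0--> {p, s, t}  [new]
{p} --1--> {p, q, r}  [new]
{p} --2--> {s, t}  [new]
{p, s, t} --0--> {p, r, s, t}  [new]
{p, s, t} --1--> {p, q, r, s, t}  [new]
{p, s, t} --2--> {p, q, r, s, t}  [seen]
{p, q, r} --0--> {p, q, s, t}  [new]
{p, q, r} --1--> {p, q, r}  [seen]
{p, q, r} --2--> {q, s, t}  [new]
{s, t} --0--> {p, r, s, t}  [seen]
{s, t} --1--> {p, r, s, t}  [seen]
{s, t} --2--> {p, q, r, s, t}  [seen]
{p, r, s, t} --0--> {p, q, r, s, t}  [seen]
{p, r, s, t} --1--> {p, q, r, s, t}  [seen]
{p, r, s, t} --2--> {p, q, r, s, t}  [seen]
{p, q, r, s, t} --0--> {p, q, r, s, t}  [seen]
{p, q, r, s, t} --1--> {p, q, r, s, t}  [seen]
{p, q, r, s, t} --2--> {p, q, r, s, t}  [seen]
{p, q, s, t} --0--> {p, r, s, t}  [seen]
{p, q, s, t} --1--> {p, q, r, s, t}  [seen]
{p, q, s, t} --2--> {p, q, r, s, t}  [seen]
{q, s, t} --0--> {p, r, s, t}  [seen]
{q, s, t} --1--> {p, q, r, s, t}  [seen]
{q, s, t} --2--> {p, q, r, s, t}  [seen]
Reachable DFA states: {p}, {p, s, t}, {p, q, r}, {s, t}, {p, r, s, t}, {p, q, r, s, t}, {p, q, s, t}, {q, s, t}.
Accepting DFA states (contain an NFA accepting state): {p, s, t}, {p, q, r}, {s, t}, {p, r, s, t}, {p, q, r, s, t}, {p, q, s, t}, {q, s, t}.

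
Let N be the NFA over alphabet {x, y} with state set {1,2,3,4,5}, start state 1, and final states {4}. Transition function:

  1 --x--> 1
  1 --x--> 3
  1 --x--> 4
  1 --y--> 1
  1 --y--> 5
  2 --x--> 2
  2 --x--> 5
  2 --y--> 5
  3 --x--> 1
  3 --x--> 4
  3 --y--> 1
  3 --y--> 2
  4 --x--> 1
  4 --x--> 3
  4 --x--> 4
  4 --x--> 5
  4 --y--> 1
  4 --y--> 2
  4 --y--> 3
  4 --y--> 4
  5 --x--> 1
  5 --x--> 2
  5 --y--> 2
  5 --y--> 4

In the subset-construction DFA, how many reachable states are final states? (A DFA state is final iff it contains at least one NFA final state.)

5

Start state of the DFA: {1}.
{1} --x--> {1,3,4}  [new]
{1} --y--> {1,5}  [new]
{1,3,4} --x--> {1,3,4,5}  [new]
{1,3,4} --y--> {1,2,3,4,5}  [new]
{1,5} --x--> {1,2,3,4}  [new]
{1,5} --y--> {1,2,4,5}  [new]
{1,3,4,5} --x--> {1,2,3,4,5}  [seen]
{1,3,4,5} --y--> {1,2,3,4,5}  [seen]
{1,2,3,4,5} --x--> {1,2,3,4,5}  [seen]
{1,2,3,4,5} --y--> {1,2,3,4,5}  [seen]
{1,2,3,4} --x--> {1,2,3,4,5}  [seen]
{1,2,3,4} --y--> {1,2,3,4,5}  [seen]
{1,2,4,5} --x--> {1,2,3,4,5}  [seen]
{1,2,4,5} --y--> {1,2,3,4,5}  [seen]
Reachable DFA states: {1}, {1,3,4}, {1,5}, {1,3,4,5}, {1,2,3,4,5}, {1,2,3,4}, {1,2,4,5}.
Accepting DFA states (contain an NFA accepting state): {1,3,4}, {1,3,4,5}, {1,2,3,4,5}, {1,2,3,4}, {1,2,4,5}.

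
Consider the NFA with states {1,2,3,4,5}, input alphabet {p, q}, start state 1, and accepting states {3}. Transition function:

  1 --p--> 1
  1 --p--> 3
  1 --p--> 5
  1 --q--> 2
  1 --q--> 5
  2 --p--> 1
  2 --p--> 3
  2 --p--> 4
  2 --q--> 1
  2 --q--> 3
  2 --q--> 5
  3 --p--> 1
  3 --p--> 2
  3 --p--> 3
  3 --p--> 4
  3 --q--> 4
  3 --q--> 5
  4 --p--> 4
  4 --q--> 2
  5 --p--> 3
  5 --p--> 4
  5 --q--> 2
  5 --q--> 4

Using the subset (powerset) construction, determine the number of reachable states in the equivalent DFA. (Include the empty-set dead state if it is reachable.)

Start state of the DFA: {1}.
{1} --p--> {1,3,5}  [new]
{1} --q--> {2,5}  [new]
{1,3,5} --p--> {1,2,3,4,5}  [new]
{1,3,5} --q--> {2,4,5}  [new]
{2,5} --p--> {1,3,4}  [new]
{2,5} --q--> {1,2,3,4,5}  [seen]
{1,2,3,4,5} --p--> {1,2,3,4,5}  [seen]
{1,2,3,4,5} --q--> {1,2,3,4,5}  [seen]
{2,4,5} --p--> {1,3,4}  [seen]
{2,4,5} --q--> {1,2,3,4,5}  [seen]
{1,3,4} --p--> {1,2,3,4,5}  [seen]
{1,3,4} --q--> {2,4,5}  [seen]
Reachable DFA states: {1}, {1,3,5}, {2,5}, {1,2,3,4,5}, {2,4,5}, {1,3,4}.

6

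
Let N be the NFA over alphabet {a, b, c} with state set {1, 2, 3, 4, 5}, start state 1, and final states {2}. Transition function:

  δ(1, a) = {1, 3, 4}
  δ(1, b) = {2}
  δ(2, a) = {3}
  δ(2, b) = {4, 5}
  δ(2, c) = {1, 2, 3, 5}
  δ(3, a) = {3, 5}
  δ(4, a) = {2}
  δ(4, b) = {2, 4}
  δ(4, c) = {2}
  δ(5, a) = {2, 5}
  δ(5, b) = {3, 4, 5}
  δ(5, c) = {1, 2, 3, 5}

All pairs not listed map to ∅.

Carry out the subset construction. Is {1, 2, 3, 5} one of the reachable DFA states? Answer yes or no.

Start state of the DFA: {1}.
{1} --a--> {1, 3, 4}  [new]
{1} --b--> {2}  [new]
{1} --c--> ∅  [new]
{1, 3, 4} --a--> {1, 2, 3, 4, 5}  [new]
{1, 3, 4} --b--> {2, 4}  [new]
{1, 3, 4} --c--> {2}  [seen]
{2} --a--> {3}  [new]
{2} --b--> {4, 5}  [new]
{2} --c--> {1, 2, 3, 5}  [new]
∅ --a--> ∅  [seen]
∅ --b--> ∅  [seen]
∅ --c--> ∅  [seen]
{1, 2, 3, 4, 5} --a--> {1, 2, 3, 4, 5}  [seen]
{1, 2, 3, 4, 5} --b--> {2, 3, 4, 5}  [new]
{1, 2, 3, 4, 5} --c--> {1, 2, 3, 5}  [seen]
{2, 4} --a--> {2, 3}  [new]
{2, 4} --b--> {2, 4, 5}  [new]
{2, 4} --c--> {1, 2, 3, 5}  [seen]
{3} --a--> {3, 5}  [new]
{3} --b--> ∅  [seen]
{3} --c--> ∅  [seen]
{4, 5} --a--> {2, 5}  [new]
{4, 5} --b--> {2, 3, 4, 5}  [seen]
{4, 5} --c--> {1, 2, 3, 5}  [seen]
{1, 2, 3, 5} --a--> {1, 2, 3, 4, 5}  [seen]
{1, 2, 3, 5} --b--> {2, 3, 4, 5}  [seen]
{1, 2, 3, 5} --c--> {1, 2, 3, 5}  [seen]
{2, 3, 4, 5} --a--> {2, 3, 5}  [new]
{2, 3, 4, 5} --b--> {2, 3, 4, 5}  [seen]
{2, 3, 4, 5} --c--> {1, 2, 3, 5}  [seen]
{2, 3} --a--> {3, 5}  [seen]
{2, 3} --b--> {4, 5}  [seen]
{2, 3} --c--> {1, 2, 3, 5}  [seen]
{2, 4, 5} --a--> {2, 3, 5}  [seen]
{2, 4, 5} --b--> {2, 3, 4, 5}  [seen]
{2, 4, 5} --c--> {1, 2, 3, 5}  [seen]
{3, 5} --a--> {2, 3, 5}  [seen]
{3, 5} --b--> {3, 4, 5}  [new]
{3, 5} --c--> {1, 2, 3, 5}  [seen]
{2, 5} --a--> {2, 3, 5}  [seen]
{2, 5} --b--> {3, 4, 5}  [seen]
{2, 5} --c--> {1, 2, 3, 5}  [seen]
{2, 3, 5} --a--> {2, 3, 5}  [seen]
{2, 3, 5} --b--> {3, 4, 5}  [seen]
{2, 3, 5} --c--> {1, 2, 3, 5}  [seen]
{3, 4, 5} --a--> {2, 3, 5}  [seen]
{3, 4, 5} --b--> {2, 3, 4, 5}  [seen]
{3, 4, 5} --c--> {1, 2, 3, 5}  [seen]
Reachable DFA states: {1}, {1, 3, 4}, {2}, ∅, {1, 2, 3, 4, 5}, {2, 4}, {3}, {4, 5}, {1, 2, 3, 5}, {2, 3, 4, 5}, {2, 3}, {2, 4, 5}, {3, 5}, {2, 5}, {2, 3, 5}, {3, 4, 5}.
{1, 2, 3, 5} is among them.

yes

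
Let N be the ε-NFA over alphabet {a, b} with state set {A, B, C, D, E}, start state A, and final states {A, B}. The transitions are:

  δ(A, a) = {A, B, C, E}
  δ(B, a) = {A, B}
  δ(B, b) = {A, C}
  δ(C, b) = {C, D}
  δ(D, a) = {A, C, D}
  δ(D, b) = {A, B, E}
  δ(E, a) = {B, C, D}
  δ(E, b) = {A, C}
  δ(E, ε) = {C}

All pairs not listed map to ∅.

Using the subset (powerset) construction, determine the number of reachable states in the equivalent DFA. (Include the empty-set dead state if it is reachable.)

Start state of the DFA: {A} (ε-closure of the NFA start).
{A} --a--> {A, B, C, E}  [new]
{A} --b--> ∅  [new]
{A, B, C, E} --a--> {A, B, C, D, E}  [new]
{A, B, C, E} --b--> {A, C, D}  [new]
∅ --a--> ∅  [seen]
∅ --b--> ∅  [seen]
{A, B, C, D, E} --a--> {A, B, C, D, E}  [seen]
{A, B, C, D, E} --b--> {A, B, C, D, E}  [seen]
{A, C, D} --a--> {A, B, C, D, E}  [seen]
{A, C, D} --b--> {A, B, C, D, E}  [seen]
Reachable DFA states: {A}, {A, B, C, E}, ∅, {A, B, C, D, E}, {A, C, D}.

5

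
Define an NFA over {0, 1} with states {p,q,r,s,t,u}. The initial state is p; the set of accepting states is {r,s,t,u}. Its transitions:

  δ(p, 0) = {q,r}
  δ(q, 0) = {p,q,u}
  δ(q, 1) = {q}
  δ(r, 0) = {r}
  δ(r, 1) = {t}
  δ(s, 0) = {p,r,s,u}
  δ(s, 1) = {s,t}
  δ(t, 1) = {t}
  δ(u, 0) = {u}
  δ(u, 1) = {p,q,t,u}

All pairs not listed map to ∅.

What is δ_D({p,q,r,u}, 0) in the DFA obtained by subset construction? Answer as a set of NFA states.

δ(p,0) = {q,r}; δ(q,0) = {p,q,u}; δ(r,0) = {r}; δ(u,0) = {u}.
Union: {p,q,r,u}.

{p,q,r,u}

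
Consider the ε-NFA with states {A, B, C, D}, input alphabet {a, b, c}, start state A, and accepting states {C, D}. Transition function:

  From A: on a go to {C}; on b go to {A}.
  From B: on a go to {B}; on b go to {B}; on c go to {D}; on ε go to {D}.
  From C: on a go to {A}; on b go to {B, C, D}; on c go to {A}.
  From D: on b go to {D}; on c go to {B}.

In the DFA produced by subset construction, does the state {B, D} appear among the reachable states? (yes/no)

Start state of the DFA: {A} (ε-closure of the NFA start).
{A} --a--> {C}  [new]
{A} --b--> {A}  [seen]
{A} --c--> ∅  [new]
{C} --a--> {A}  [seen]
{C} --b--> {B, C, D}  [new]
{C} --c--> {A}  [seen]
∅ --a--> ∅  [seen]
∅ --b--> ∅  [seen]
∅ --c--> ∅  [seen]
{B, C, D} --a--> {A, B, D}  [new]
{B, C, D} --b--> {B, C, D}  [seen]
{B, C, D} --c--> {A, B, D}  [seen]
{A, B, D} --a--> {B, C, D}  [seen]
{A, B, D} --b--> {A, B, D}  [seen]
{A, B, D} --c--> {B, D}  [new]
{B, D} --a--> {B, D}  [seen]
{B, D} --b--> {B, D}  [seen]
{B, D} --c--> {B, D}  [seen]
Reachable DFA states: {A}, {C}, ∅, {B, C, D}, {A, B, D}, {B, D}.
{B, D} is among them.

yes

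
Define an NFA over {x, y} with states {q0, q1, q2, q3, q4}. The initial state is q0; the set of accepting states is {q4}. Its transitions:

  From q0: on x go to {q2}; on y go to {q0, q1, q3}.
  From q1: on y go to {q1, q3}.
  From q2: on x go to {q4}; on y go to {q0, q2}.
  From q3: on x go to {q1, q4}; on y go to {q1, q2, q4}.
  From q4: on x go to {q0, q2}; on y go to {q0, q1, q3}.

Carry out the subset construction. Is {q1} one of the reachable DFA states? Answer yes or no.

Start state of the DFA: {q0}.
{q0} --x--> {q2}  [new]
{q0} --y--> {q0, q1, q3}  [new]
{q2} --x--> {q4}  [new]
{q2} --y--> {q0, q2}  [new]
{q0, q1, q3} --x--> {q1, q2, q4}  [new]
{q0, q1, q3} --y--> {q0, q1, q2, q3, q4}  [new]
{q4} --x--> {q0, q2}  [seen]
{q4} --y--> {q0, q1, q3}  [seen]
{q0, q2} --x--> {q2, q4}  [new]
{q0, q2} --y--> {q0, q1, q2, q3}  [new]
{q1, q2, q4} --x--> {q0, q2, q4}  [new]
{q1, q2, q4} --y--> {q0, q1, q2, q3}  [seen]
{q0, q1, q2, q3, q4} --x--> {q0, q1, q2, q4}  [new]
{q0, q1, q2, q3, q4} --y--> {q0, q1, q2, q3, q4}  [seen]
{q2, q4} --x--> {q0, q2, q4}  [seen]
{q2, q4} --y--> {q0, q1, q2, q3}  [seen]
{q0, q1, q2, q3} --x--> {q1, q2, q4}  [seen]
{q0, q1, q2, q3} --y--> {q0, q1, q2, q3, q4}  [seen]
{q0, q2, q4} --x--> {q0, q2, q4}  [seen]
{q0, q2, q4} --y--> {q0, q1, q2, q3}  [seen]
{q0, q1, q2, q4} --x--> {q0, q2, q4}  [seen]
{q0, q1, q2, q4} --y--> {q0, q1, q2, q3}  [seen]
Reachable DFA states: {q0}, {q2}, {q0, q1, q3}, {q4}, {q0, q2}, {q1, q2, q4}, {q0, q1, q2, q3, q4}, {q2, q4}, {q0, q1, q2, q3}, {q0, q2, q4}, {q0, q1, q2, q4}.
{q1} is not among them.

no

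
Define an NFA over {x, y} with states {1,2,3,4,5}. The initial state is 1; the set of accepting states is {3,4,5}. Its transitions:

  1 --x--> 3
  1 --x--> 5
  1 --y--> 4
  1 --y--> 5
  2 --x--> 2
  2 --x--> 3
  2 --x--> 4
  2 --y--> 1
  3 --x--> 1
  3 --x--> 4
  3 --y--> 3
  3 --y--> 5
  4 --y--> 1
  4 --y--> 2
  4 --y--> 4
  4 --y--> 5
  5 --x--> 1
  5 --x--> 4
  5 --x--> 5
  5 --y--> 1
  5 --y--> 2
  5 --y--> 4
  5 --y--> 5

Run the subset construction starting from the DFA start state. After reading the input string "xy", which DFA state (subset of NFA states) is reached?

{1,2,3,4,5}

Start: {1}.
δ(1,x) = {3,5}.
Union: {3,5}.
After x: {3,5}.
δ(3,y) = {3,5}; δ(5,y) = {1,2,4,5}.
Union: {1,2,3,4,5}.
After y: {1,2,3,4,5}.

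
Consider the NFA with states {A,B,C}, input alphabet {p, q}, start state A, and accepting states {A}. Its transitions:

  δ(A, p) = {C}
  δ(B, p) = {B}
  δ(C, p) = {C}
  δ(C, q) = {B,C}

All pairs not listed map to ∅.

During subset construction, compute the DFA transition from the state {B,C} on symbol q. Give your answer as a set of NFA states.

δ(B,q) = ∅; δ(C,q) = {B,C}.
Union: {B,C}.

{B,C}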